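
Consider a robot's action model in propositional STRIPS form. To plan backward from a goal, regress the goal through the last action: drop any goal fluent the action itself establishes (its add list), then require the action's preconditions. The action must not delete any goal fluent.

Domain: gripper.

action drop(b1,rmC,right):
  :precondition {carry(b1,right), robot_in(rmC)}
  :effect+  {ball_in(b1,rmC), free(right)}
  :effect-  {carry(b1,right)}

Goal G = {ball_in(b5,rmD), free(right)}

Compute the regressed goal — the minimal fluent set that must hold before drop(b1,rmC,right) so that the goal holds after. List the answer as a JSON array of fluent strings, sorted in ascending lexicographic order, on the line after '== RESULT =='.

Compute (G \ add) ∪ pre:
  G ∩ del = {}  (empty — regression defined)
  G \ add = {ball_in(b5,rmD), free(right)} \ {ball_in(b1,rmC), free(right)} = {ball_in(b5,rmD)}
  ∪ pre   = {ball_in(b5,rmD)} ∪ {carry(b1,right), robot_in(rmC)}
          = {ball_in(b5,rmD), carry(b1,right), robot_in(rmC)}

== RESULT ==
["ball_in(b5,rmD)", "carry(b1,right)", "robot_in(rmC)"]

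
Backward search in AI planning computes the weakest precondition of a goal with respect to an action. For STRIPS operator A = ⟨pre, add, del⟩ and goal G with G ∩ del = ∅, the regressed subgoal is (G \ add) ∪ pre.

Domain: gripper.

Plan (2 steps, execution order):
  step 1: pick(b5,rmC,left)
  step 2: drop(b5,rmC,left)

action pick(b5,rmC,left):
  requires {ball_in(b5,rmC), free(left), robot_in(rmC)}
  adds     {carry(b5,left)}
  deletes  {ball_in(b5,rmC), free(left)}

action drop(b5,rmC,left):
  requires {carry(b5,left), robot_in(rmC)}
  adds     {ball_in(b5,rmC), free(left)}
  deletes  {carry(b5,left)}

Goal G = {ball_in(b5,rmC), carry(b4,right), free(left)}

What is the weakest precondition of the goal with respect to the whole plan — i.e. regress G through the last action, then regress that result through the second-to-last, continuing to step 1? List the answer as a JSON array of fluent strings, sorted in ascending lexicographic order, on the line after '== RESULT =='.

Regress step by step:
  through step 2 (drop(b5,rmC,left)): drop {ball_in(b5,rmC), free(left)}, keep {carry(b4,right)}, require {carry(b5,left), robot_in(rmC)}
    → {carry(b4,right), carry(b5,left), robot_in(rmC)}
  through step 1 (pick(b5,rmC,left)): drop {carry(b5,left)}, keep {carry(b4,right), robot_in(rmC)}, require {ball_in(b5,rmC), free(left), robot_in(rmC)}
    → {ball_in(b5,rmC), carry(b4,right), free(left), robot_in(rmC)}

== RESULT ==
["ball_in(b5,rmC)", "carry(b4,right)", "free(left)", "robot_in(rmC)"]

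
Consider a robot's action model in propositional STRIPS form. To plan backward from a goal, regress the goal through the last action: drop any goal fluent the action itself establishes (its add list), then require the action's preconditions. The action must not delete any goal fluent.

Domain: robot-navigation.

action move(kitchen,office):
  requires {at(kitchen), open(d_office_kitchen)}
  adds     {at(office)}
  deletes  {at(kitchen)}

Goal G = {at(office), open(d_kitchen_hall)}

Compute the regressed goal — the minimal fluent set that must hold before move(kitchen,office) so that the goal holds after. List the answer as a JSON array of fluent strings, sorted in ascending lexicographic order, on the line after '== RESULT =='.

Compute (G \ add) ∪ pre:
  G ∩ del = {}  (empty — regression defined)
  G \ add = {at(office), open(d_kitchen_hall)} \ {at(office)} = {open(d_kitchen_hall)}
  ∪ pre   = {open(d_kitchen_hall)} ∪ {at(kitchen), open(d_office_kitchen)}
          = {at(kitchen), open(d_kitchen_hall), open(d_office_kitchen)}

== RESULT ==
["at(kitchen)", "open(d_kitchen_hall)", "open(d_office_kitchen)"]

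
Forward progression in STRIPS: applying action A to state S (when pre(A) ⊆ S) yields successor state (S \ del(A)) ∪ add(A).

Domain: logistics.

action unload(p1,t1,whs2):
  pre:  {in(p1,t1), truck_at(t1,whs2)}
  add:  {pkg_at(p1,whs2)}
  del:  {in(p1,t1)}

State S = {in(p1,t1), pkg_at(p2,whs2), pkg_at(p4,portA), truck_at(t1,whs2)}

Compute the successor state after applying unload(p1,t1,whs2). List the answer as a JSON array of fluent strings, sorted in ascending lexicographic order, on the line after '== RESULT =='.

Progress:
  pre ⊆ S: {in(p1,t1), truck_at(t1,whs2)} ⊆ S  — applicable
  S \ del = {pkg_at(p2,whs2), pkg_at(p4,portA), truck_at(t1,whs2)}
  ∪ add   = {pkg_at(p1,whs2), pkg_at(p2,whs2), pkg_at(p4,portA), truck_at(t1,whs2)}

== RESULT ==
["pkg_at(p1,whs2)", "pkg_at(p2,whs2)", "pkg_at(p4,portA)", "truck_at(t1,whs2)"]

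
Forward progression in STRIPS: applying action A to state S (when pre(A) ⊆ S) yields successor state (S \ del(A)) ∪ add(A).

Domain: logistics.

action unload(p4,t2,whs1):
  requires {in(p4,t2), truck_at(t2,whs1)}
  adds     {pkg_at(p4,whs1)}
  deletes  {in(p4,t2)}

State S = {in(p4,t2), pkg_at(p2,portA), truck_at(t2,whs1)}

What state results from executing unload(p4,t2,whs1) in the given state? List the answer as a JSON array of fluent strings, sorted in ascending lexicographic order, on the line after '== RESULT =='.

Progress:
  pre ⊆ S: {in(p4,t2), truck_at(t2,whs1)} ⊆ S  — applicable
  S \ del = {pkg_at(p2,portA), truck_at(t2,whs1)}
  ∪ add   = {pkg_at(p2,portA), pkg_at(p4,whs1), truck_at(t2,whs1)}

== RESULT ==
["pkg_at(p2,portA)", "pkg_at(p4,whs1)", "truck_at(t2,whs1)"]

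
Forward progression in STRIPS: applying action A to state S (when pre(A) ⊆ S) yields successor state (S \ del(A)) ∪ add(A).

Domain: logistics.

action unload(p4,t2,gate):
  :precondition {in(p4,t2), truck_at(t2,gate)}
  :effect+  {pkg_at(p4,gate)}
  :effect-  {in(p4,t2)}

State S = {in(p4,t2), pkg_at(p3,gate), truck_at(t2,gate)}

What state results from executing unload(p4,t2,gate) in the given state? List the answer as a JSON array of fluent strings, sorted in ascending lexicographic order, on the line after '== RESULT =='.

Progress:
  pre ⊆ S: {in(p4,t2), truck_at(t2,gate)} ⊆ S  — applicable
  S \ del = {pkg_at(p3,gate), truck_at(t2,gate)}
  ∪ add   = {pkg_at(p3,gate), pkg_at(p4,gate), truck_at(t2,gate)}

== RESULT ==
["pkg_at(p3,gate)", "pkg_at(p4,gate)", "truck_at(t2,gate)"]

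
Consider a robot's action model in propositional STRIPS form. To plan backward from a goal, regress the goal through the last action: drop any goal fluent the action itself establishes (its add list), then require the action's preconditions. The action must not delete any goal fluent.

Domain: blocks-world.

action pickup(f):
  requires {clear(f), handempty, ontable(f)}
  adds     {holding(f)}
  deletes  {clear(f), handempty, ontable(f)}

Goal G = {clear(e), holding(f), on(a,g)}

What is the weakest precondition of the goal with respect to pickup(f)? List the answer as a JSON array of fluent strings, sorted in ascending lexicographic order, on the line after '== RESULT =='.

Compute (G \ add) ∪ pre:
  G ∩ del = {}  (empty — regression defined)
  G \ add = {clear(e), holding(f), on(a,g)} \ {holding(f)} = {clear(e), on(a,g)}
  ∪ pre   = {clear(e), on(a,g)} ∪ {clear(f), handempty, ontable(f)}
          = {clear(e), clear(f), handempty, on(a,g), ontable(f)}

== RESULT ==
["clear(e)", "clear(f)", "handempty", "on(a,g)", "ontable(f)"]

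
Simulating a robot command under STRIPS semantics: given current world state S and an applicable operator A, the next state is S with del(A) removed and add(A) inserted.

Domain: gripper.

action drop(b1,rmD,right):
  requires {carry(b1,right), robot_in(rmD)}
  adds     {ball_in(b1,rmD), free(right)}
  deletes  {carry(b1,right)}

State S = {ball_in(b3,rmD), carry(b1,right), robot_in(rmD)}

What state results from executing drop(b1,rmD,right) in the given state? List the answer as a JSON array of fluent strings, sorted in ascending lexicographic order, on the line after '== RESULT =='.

Progress:
  pre ⊆ S: {carry(b1,right), robot_in(rmD)} ⊆ S  — applicable
  S \ del = {ball_in(b3,rmD), robot_in(rmD)}
  ∪ add   = {ball_in(b1,rmD), ball_in(b3,rmD), free(right), robot_in(rmD)}

== RESULT ==
["ball_in(b1,rmD)", "ball_in(b3,rmD)", "free(right)", "robot_in(rmD)"]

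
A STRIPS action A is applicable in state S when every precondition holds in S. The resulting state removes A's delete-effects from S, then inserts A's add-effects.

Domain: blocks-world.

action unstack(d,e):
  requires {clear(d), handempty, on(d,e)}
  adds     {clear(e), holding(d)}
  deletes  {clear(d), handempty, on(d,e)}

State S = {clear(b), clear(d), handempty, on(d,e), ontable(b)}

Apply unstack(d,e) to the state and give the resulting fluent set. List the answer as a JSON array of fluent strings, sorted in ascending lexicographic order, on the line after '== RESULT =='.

Compute (S \ del) ∪ add:
  pre ⊆ S: {clear(d), handempty, on(d,e)} ⊆ S  — applicable
  S \ del = {clear(b), ontable(b)}
  ∪ add   = {clear(b), clear(e), holding(d), ontable(b)}

== RESULT ==
["clear(b)", "clear(e)", "holding(d)", "ontable(b)"]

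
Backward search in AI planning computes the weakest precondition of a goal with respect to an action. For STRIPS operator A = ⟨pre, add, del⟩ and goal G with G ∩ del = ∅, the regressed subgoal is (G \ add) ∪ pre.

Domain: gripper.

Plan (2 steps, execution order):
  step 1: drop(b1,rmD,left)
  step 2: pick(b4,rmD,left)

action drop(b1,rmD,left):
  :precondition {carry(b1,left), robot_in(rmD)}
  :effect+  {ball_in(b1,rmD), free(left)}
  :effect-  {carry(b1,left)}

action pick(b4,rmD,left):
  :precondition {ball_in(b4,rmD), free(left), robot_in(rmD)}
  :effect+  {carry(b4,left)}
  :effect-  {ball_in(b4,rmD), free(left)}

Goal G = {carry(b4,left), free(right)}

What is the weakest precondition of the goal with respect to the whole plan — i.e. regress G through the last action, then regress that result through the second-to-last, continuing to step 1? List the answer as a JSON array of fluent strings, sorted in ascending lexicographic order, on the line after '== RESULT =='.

Work backward from the goal:
  through step 2 (pick(b4,rmD,left)): drop {carry(b4,left)}, keep {free(right)}, require {ball_in(b4,rmD), free(left), robot_in(rmD)}
    → {ball_in(b4,rmD), free(left), free(right), robot_in(rmD)}
  through step 1 (drop(b1,rmD,left)): drop {free(left)}, keep {ball_in(b4,rmD), free(right), robot_in(rmD)}, require {carry(b1,left), robot_in(rmD)}
    → {ball_in(b4,rmD), carry(b1,left), free(right), robot_in(rmD)}

== RESULT ==
["ball_in(b4,rmD)", "carry(b1,left)", "free(right)", "robot_in(rmD)"]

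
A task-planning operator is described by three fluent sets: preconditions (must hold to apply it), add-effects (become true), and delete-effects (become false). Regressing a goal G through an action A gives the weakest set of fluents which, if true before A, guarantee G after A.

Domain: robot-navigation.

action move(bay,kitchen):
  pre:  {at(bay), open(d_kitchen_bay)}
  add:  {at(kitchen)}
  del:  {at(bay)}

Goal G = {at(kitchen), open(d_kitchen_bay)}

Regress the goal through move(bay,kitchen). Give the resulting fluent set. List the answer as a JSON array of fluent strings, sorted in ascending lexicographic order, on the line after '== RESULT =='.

Regress:
  G ∩ del = {}  (empty — regression defined)
  G \ add = {at(kitchen), open(d_kitchen_bay)} \ {at(kitchen)} = {open(d_kitchen_bay)}
  ∪ pre   = {open(d_kitchen_bay)} ∪ {at(bay), open(d_kitchen_bay)}
          = {at(bay), open(d_kitchen_bay)}

== RESULT ==
["at(bay)", "open(d_kitchen_bay)"]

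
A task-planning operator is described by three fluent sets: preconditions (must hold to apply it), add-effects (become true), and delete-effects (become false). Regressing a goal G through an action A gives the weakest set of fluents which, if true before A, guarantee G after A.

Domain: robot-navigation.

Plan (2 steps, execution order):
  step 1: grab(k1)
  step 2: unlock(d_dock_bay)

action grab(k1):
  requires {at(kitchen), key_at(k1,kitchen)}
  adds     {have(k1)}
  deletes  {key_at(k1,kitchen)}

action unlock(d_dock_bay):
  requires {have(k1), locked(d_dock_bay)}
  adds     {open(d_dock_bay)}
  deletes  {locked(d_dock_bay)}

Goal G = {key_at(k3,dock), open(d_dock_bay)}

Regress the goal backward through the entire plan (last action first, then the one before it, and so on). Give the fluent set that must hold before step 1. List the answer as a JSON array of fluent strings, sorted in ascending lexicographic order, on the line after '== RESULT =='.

Work backward from the goal:
  through step 2 (unlock(d_dock_bay)): drop {open(d_dock_bay)}, keep {key_at(k3,dock)}, require {have(k1), locked(d_dock_bay)}
    → {have(k1), key_at(k3,dock), locked(d_dock_bay)}
  through step 1 (grab(k1)): drop {have(k1)}, keep {key_at(k3,dock), locked(d_dock_bay)}, require {at(kitchen), key_at(k1,kitchen)}
    → {at(kitchen), key_at(k1,kitchen), key_at(k3,dock), locked(d_dock_bay)}

== RESULT ==
["at(kitchen)", "key_at(k1,kitchen)", "key_at(k3,dock)", "locked(d_dock_bay)"]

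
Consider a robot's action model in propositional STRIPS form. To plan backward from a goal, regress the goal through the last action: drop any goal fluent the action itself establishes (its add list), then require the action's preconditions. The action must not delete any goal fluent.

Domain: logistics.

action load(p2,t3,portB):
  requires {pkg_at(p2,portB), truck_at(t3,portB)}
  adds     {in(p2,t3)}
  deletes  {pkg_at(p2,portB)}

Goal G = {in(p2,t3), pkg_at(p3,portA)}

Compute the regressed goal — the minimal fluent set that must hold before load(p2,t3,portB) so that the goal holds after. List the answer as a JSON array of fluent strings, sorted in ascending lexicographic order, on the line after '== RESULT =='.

Compute (G \ add) ∪ pre:
  G ∩ del = {}  (empty — regression defined)
  G \ add = {in(p2,t3), pkg_at(p3,portA)} \ {in(p2,t3)} = {pkg_at(p3,portA)}
  ∪ pre   = {pkg_at(p3,portA)} ∪ {pkg_at(p2,portB), truck_at(t3,portB)}
          = {pkg_at(p2,portB), pkg_at(p3,portA), truck_at(t3,portB)}

== RESULT ==
["pkg_at(p2,portB)", "pkg_at(p3,portA)", "truck_at(t3,portB)"]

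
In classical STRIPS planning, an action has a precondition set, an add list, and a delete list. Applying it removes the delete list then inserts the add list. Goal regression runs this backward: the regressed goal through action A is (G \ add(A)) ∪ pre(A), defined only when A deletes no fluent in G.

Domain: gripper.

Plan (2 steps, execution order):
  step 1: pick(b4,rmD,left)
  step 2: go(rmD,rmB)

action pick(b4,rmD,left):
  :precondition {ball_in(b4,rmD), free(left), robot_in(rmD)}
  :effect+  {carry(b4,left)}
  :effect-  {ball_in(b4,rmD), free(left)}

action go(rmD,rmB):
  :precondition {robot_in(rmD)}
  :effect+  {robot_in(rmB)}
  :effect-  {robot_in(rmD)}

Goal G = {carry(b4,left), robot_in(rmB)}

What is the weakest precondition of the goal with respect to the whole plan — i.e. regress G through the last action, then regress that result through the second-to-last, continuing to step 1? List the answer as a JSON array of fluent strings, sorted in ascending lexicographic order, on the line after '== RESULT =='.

Regress step by step:
  through step 2 (go(rmD,rmB)): drop {robot_in(rmB)}, keep {carry(b4,left)}, require {robot_in(rmD)}
    → {carry(b4,left), robot_in(rmD)}
  through step 1 (pick(b4,rmD,left)): drop {carry(b4,left)}, keep {robot_in(rmD)}, require {ball_in(b4,rmD), free(left), robot_in(rmD)}
    → {ball_in(b4,rmD), free(left), robot_in(rmD)}

== RESULT ==
["ball_in(b4,rmD)", "free(left)", "robot_in(rmD)"]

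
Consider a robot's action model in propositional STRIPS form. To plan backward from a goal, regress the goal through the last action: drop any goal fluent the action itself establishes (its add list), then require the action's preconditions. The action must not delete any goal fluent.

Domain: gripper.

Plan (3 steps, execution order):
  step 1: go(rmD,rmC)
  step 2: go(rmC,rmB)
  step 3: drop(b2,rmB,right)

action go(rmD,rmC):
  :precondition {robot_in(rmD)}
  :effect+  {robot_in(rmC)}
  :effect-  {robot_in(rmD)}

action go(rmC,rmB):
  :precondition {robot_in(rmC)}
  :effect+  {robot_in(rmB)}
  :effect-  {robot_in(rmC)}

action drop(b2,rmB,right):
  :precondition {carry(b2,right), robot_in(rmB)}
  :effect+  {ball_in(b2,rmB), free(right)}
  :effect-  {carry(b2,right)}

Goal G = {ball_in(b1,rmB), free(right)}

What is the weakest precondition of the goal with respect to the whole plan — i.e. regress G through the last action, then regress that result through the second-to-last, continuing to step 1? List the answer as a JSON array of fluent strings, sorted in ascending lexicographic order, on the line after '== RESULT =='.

Work backward from the goal:
  through step 3 (drop(b2,rmB,right)): drop {free(right)}, keep {ball_in(b1,rmB)}, require {carry(b2,right), robot_in(rmB)}
    → {ball_in(b1,rmB), carry(b2,right), robot_in(rmB)}
  through step 2 (go(rmC,rmB)): drop {robot_in(rmB)}, keep {ball_in(b1,rmB), carry(b2,right)}, require {robot_in(rmC)}
    → {ball_in(b1,rmB), carry(b2,right), robot_in(rmC)}
  through step 1 (go(rmD,rmC)): drop {robot_in(rmC)}, keep {ball_in(b1,rmB), carry(b2,right)}, require {robot_in(rmD)}
    → {ball_in(b1,rmB), carry(b2,right), robot_in(rmD)}

== RESULT ==
["ball_in(b1,rmB)", "carry(b2,right)", "robot_in(rmD)"]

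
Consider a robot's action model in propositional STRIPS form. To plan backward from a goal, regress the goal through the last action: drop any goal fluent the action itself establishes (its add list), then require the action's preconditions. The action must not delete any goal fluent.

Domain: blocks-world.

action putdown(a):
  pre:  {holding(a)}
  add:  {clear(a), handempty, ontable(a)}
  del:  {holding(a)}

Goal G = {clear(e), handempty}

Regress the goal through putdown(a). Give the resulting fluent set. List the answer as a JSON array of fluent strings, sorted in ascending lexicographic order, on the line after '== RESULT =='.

Regress:
  G ∩ del = {}  (empty — regression defined)
  G \ add = {clear(e), handempty} \ {clear(a), handempty, ontable(a)} = {clear(e)}
  ∪ pre   = {clear(e)} ∪ {holding(a)}
          = {clear(e), holding(a)}

== RESULT ==
["clear(e)", "holding(a)"]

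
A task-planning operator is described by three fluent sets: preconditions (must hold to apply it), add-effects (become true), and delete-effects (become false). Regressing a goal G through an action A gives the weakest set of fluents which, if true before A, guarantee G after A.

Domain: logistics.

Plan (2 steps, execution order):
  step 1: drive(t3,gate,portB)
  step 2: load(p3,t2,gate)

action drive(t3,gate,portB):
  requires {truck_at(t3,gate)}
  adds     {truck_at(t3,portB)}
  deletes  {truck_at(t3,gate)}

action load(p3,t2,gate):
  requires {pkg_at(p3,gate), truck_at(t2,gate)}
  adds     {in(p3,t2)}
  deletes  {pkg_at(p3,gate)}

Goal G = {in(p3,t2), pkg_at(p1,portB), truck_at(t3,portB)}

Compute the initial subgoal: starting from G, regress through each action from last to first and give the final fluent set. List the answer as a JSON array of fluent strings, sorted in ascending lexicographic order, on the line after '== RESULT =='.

Regress step by step:
  through step 2 (load(p3,t2,gate)): drop {in(p3,t2)}, keep {pkg_at(p1,portB), truck_at(t3,portB)}, require {pkg_at(p3,gate), truck_at(t2,gate)}
    → {pkg_at(p1,portB), pkg_at(p3,gate), truck_at(t2,gate), truck_at(t3,portB)}
  through step 1 (drive(t3,gate,portB)): drop {truck_at(t3,portB)}, keep {pkg_at(p1,portB), pkg_at(p3,gate), truck_at(t2,gate)}, require {truck_at(t3,gate)}
    → {pkg_at(p1,portB), pkg_at(p3,gate), truck_at(t2,gate), truck_at(t3,gate)}

== RESULT ==
["pkg_at(p1,portB)", "pkg_at(p3,gate)", "truck_at(t2,gate)", "truck_at(t3,gate)"]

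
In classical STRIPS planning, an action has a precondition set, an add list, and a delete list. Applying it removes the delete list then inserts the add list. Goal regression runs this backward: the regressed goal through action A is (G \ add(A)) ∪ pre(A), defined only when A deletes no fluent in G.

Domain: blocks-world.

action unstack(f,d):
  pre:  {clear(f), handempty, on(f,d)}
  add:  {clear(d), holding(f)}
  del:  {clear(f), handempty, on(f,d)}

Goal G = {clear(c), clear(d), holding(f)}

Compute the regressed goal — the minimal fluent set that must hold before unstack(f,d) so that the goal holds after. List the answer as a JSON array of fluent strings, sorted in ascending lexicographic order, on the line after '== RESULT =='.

Compute (G \ add) ∪ pre:
  G ∩ del = {}  (empty — regression defined)
  G \ add = {clear(c), clear(d), holding(f)} \ {clear(d), holding(f)} = {clear(c)}
  ∪ pre   = {clear(c)} ∪ {clear(f), handempty, on(f,d)}
          = {clear(c), clear(f), handempty, on(f,d)}

== RESULT ==
["clear(c)", "clear(f)", "handempty", "on(f,d)"]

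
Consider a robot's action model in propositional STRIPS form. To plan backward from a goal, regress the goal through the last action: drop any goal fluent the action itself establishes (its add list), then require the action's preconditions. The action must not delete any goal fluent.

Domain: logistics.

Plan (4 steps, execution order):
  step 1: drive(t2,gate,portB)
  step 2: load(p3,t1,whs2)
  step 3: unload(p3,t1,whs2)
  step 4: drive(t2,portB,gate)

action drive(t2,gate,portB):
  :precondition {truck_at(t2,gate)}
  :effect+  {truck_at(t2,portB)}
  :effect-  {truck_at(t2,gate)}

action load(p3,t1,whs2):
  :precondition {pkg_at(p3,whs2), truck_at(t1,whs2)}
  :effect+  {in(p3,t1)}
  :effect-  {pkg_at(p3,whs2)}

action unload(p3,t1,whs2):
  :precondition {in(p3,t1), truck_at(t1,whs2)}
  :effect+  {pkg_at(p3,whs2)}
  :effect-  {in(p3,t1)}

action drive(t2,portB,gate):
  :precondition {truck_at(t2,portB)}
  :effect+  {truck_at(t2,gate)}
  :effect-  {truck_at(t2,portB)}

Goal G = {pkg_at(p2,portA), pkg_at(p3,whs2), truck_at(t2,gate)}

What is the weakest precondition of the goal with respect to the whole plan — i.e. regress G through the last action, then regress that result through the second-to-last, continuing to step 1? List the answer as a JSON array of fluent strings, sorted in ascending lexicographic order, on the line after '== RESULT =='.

Regress step by step:
  through step 4 (drive(t2,portB,gate)): drop {truck_at(t2,gate)}, keep {pkg_at(p2,portA), pkg_at(p3,whs2)}, require {truck_at(t2,portB)}
    → {pkg_at(p2,portA), pkg_at(p3,whs2), truck_at(t2,portB)}
  through step 3 (unload(p3,t1,whs2)): drop {pkg_at(p3,whs2)}, keep {pkg_at(p2,portA), truck_at(t2,portB)}, require {in(p3,t1), truck_at(t1,whs2)}
    → {in(p3,t1), pkg_at(p2,portA), truck_at(t1,whs2), truck_at(t2,portB)}
  through step 2 (load(p3,t1,whs2)): drop {in(p3,t1)}, keep {pkg_at(p2,portA), truck_at(t1,whs2), truck_at(t2,portB)}, require {pkg_at(p3,whs2), truck_at(t1,whs2)}
    → {pkg_at(p2,portA), pkg_at(p3,whs2), truck_at(t1,whs2), truck_at(t2,portB)}
  through step 1 (drive(t2,gate,portB)): drop {truck_at(t2,portB)}, keep {pkg_at(p2,portA), pkg_at(p3,whs2), truck_at(t1,whs2)}, require {truck_at(t2,gate)}
    → {pkg_at(p2,portA), pkg_at(p3,whs2), truck_at(t1,whs2), truck_at(t2,gate)}

== RESULT ==
["pkg_at(p2,portA)", "pkg_at(p3,whs2)", "truck_at(t1,whs2)", "truck_at(t2,gate)"]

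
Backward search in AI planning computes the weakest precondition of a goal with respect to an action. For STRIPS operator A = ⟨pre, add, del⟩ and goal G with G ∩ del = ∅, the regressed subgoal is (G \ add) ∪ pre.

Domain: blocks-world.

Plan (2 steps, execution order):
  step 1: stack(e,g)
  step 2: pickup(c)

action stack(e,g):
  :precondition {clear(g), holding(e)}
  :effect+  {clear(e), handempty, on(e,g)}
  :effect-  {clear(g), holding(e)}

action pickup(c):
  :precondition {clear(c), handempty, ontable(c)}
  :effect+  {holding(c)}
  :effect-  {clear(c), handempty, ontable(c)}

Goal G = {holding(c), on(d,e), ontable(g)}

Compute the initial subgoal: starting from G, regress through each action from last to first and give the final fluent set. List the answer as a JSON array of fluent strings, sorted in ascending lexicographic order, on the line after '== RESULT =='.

Work backward from the goal:
  through step 2 (pickup(c)): drop {holding(c)}, keep {on(d,e), ontable(g)}, require {clear(c), handempty, ontable(c)}
    → {clear(c), handempty, on(d,e), ontable(c), ontable(g)}
  through step 1 (stack(e,g)): drop {handempty}, keep {clear(c), on(d,e), ontable(c), ontable(g)}, require {clear(g), holding(e)}
    → {clear(c), clear(g), holding(e), on(d,e), ontable(c), ontable(g)}

== RESULT ==
["clear(c)", "clear(g)", "holding(e)", "on(d,e)", "ontable(c)", "ontable(g)"]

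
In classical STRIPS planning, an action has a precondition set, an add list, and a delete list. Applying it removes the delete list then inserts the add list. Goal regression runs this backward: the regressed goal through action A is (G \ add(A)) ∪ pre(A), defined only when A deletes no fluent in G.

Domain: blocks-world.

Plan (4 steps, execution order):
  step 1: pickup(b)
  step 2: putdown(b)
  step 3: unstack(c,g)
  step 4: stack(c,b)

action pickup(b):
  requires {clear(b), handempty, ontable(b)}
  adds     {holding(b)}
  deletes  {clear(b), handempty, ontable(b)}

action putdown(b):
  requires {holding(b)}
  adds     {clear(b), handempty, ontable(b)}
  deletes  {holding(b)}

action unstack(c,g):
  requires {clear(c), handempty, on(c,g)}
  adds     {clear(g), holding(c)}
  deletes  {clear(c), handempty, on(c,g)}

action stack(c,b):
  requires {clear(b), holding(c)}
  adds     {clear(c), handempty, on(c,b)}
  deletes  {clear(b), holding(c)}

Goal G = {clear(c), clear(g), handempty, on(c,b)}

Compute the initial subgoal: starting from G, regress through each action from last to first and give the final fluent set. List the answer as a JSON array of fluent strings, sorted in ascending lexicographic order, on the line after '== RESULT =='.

Work backward from the goal:
  through step 4 (stack(c,b)): drop {clear(c), handempty, on(c,b)}, keep {clear(g)}, require {clear(b), holding(c)}
    → {clear(b), clear(g), holding(c)}
  through step 3 (unstack(c,g)): drop {clear(g), holding(c)}, keep {clear(b)}, require {clear(c), handempty, on(c,g)}
    → {clear(b), clear(c), handempty, on(c,g)}
  through step 2 (putdown(b)): drop {clear(b), handempty}, keep {clear(c), on(c,g)}, require {holding(b)}
    → {clear(c), holding(b), on(c,g)}
  through step 1 (pickup(b)): drop {holding(b)}, keep {clear(c), on(c,g)}, require {clear(b), handempty, ontable(b)}
    → {clear(b), clear(c), handempty, on(c,g), ontable(b)}

== RESULT ==
["clear(b)", "clear(c)", "handempty", "on(c,g)", "ontable(b)"]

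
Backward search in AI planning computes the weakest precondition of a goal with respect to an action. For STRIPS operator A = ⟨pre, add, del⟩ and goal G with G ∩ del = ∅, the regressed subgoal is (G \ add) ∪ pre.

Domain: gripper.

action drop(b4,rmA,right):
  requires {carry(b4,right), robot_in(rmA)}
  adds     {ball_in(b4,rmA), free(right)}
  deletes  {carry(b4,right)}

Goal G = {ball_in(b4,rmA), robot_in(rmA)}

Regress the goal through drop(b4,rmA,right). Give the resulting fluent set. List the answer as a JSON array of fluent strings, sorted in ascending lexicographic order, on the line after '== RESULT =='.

Compute (G \ add) ∪ pre:
  G ∩ del = {}  (empty — regression defined)
  G \ add = {ball_in(b4,rmA), robot_in(rmA)} \ {ball_in(b4,rmA), free(right)} = {robot_in(rmA)}
  ∪ pre   = {robot_in(rmA)} ∪ {carry(b4,right), robot_in(rmA)}
          = {carry(b4,right), robot_in(rmA)}

== RESULT ==
["carry(b4,right)", "robot_in(rmA)"]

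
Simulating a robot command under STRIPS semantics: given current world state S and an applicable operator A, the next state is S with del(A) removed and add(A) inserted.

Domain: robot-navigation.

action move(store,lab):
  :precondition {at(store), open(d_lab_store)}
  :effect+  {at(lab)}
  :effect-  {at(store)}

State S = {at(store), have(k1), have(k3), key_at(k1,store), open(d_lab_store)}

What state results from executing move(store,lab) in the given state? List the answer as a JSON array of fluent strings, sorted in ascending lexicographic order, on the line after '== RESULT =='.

Progress:
  pre ⊆ S: {at(store), open(d_lab_store)} ⊆ S  — applicable
  S \ del = {have(k1), have(k3), key_at(k1,store), open(d_lab_store)}
  ∪ add   = {at(lab), have(k1), have(k3), key_at(k1,store), open(d_lab_store)}

== RESULT ==
["at(lab)", "have(k1)", "have(k3)", "key_at(k1,store)", "open(d_lab_store)"]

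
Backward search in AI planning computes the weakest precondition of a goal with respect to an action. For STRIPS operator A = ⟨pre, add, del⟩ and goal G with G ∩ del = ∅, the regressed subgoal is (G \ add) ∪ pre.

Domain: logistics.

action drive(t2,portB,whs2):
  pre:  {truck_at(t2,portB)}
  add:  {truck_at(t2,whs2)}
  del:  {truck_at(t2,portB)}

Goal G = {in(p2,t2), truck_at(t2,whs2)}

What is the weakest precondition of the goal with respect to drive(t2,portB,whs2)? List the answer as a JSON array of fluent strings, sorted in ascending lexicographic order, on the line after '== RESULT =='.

Compute (G \ add) ∪ pre:
  G ∩ del = {}  (empty — regression defined)
  G \ add = {in(p2,t2), truck_at(t2,whs2)} \ {truck_at(t2,whs2)} = {in(p2,t2)}
  ∪ pre   = {in(p2,t2)} ∪ {truck_at(t2,portB)}
          = {in(p2,t2), truck_at(t2,portB)}

== RESULT ==
["in(p2,t2)", "truck_at(t2,portB)"]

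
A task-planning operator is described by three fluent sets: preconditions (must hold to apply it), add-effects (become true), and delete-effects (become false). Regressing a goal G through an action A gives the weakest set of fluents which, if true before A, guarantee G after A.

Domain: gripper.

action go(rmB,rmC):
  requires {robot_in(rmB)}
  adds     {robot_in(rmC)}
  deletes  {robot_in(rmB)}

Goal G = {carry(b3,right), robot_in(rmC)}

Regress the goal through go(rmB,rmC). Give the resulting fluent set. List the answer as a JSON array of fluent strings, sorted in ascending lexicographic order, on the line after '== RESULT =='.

Regress:
  G ∩ del = {}  (empty — regression defined)
  G \ add = {carry(b3,right), robot_in(rmC)} \ {robot_in(rmC)} = {carry(b3,right)}
  ∪ pre   = {carry(b3,right)} ∪ {robot_in(rmB)}
          = {carry(b3,right), robot_in(rmB)}

== RESULT ==
["carry(b3,right)", "robot_in(rmB)"]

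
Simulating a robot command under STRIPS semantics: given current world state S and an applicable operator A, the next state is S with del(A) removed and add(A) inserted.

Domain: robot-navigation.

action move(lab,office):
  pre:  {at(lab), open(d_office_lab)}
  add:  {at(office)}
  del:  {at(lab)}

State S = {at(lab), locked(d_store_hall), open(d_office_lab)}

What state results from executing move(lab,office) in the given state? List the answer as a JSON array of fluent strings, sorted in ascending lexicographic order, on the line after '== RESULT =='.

Progress:
  pre ⊆ S: {at(lab), open(d_office_lab)} ⊆ S  — applicable
  S \ del = {locked(d_store_hall), open(d_office_lab)}
  ∪ add   = {at(office), locked(d_store_hall), open(d_office_lab)}

== RESULT ==
["at(office)", "locked(d_store_hall)", "open(d_office_lab)"]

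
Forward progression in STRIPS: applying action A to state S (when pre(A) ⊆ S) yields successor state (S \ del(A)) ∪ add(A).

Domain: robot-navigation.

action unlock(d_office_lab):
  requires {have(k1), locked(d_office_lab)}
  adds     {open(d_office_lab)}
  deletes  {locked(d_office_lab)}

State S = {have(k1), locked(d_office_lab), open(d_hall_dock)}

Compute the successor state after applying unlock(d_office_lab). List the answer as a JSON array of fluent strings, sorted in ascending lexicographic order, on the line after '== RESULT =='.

Progress:
  pre ⊆ S: {have(k1), locked(d_office_lab)} ⊆ S  — applicable
  S \ del = {have(k1), open(d_hall_dock)}
  ∪ add   = {have(k1), open(d_hall_dock), open(d_office_lab)}

== RESULT ==
["have(k1)", "open(d_hall_dock)", "open(d_office_lab)"]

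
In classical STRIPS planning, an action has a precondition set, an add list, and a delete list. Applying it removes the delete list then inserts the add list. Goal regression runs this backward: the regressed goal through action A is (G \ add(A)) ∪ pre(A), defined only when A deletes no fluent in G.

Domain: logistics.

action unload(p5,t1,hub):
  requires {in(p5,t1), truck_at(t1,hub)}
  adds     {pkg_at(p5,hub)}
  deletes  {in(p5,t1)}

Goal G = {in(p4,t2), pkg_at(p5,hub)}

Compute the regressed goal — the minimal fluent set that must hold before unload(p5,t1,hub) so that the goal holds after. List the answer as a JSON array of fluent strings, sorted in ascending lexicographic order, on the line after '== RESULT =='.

Compute (G \ add) ∪ pre:
  G ∩ del = {}  (empty — regression defined)
  G \ add = {in(p4,t2), pkg_at(p5,hub)} \ {pkg_at(p5,hub)} = {in(p4,t2)}
  ∪ pre   = {in(p4,t2)} ∪ {in(p5,t1), truck_at(t1,hub)}
          = {in(p4,t2), in(p5,t1), truck_at(t1,hub)}

== RESULT ==
["in(p4,t2)", "in(p5,t1)", "truck_at(t1,hub)"]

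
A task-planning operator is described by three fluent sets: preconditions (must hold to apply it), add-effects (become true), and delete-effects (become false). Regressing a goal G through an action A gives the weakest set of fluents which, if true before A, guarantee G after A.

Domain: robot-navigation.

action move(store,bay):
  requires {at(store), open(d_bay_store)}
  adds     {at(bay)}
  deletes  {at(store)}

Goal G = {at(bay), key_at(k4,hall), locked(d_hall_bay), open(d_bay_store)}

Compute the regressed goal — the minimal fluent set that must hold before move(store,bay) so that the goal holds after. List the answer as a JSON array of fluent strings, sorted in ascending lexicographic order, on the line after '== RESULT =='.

Regress:
  G ∩ del = {}  (empty — regression defined)
  G \ add = {at(bay), key_at(k4,hall), locked(d_hall_bay), open(d_bay_store)} \ {at(bay)} = {key_at(k4,hall), locked(d_hall_bay), open(d_bay_store)}
  ∪ pre   = {key_at(k4,hall), locked(d_hall_bay), open(d_bay_store)} ∪ {at(store), open(d_bay_store)}
          = {at(store), key_at(k4,hall), locked(d_hall_bay), open(d_bay_store)}

== RESULT ==
["at(store)", "key_at(k4,hall)", "locked(d_hall_bay)", "open(d_bay_store)"]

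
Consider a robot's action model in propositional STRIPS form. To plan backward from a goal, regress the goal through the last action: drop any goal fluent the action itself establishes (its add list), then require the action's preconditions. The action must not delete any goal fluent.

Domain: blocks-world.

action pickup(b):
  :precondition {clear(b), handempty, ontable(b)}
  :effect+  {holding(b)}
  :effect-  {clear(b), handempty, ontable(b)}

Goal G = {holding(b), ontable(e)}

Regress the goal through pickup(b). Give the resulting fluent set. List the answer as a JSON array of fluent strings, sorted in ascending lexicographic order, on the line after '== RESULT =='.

Compute (G \ add) ∪ pre:
  G ∩ del = {}  (empty — regression defined)
  G \ add = {holding(b), ontable(e)} \ {holding(b)} = {ontable(e)}
  ∪ pre   = {ontable(e)} ∪ {clear(b), handempty, ontable(b)}
          = {clear(b), handempty, ontable(b), ontable(e)}

== RESULT ==
["clear(b)", "handempty", "ontable(b)", "ontable(e)"]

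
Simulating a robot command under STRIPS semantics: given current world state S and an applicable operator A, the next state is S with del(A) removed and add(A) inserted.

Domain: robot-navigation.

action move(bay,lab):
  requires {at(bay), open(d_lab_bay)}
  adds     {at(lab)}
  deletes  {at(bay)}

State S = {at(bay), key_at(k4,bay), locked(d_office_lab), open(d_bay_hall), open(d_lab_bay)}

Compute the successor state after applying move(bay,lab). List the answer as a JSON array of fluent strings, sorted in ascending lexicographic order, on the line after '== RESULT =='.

Compute (S \ del) ∪ add:
  pre ⊆ S: {at(bay), open(d_lab_bay)} ⊆ S  — applicable
  S \ del = {key_at(k4,bay), locked(d_office_lab), open(d_bay_hall), open(d_lab_bay)}
  ∪ add   = {at(lab), key_at(k4,bay), locked(d_office_lab), open(d_bay_hall), open(d_lab_bay)}

== RESULT ==
["at(lab)", "key_at(k4,bay)", "locked(d_office_lab)", "open(d_bay_hall)", "open(d_lab_bay)"]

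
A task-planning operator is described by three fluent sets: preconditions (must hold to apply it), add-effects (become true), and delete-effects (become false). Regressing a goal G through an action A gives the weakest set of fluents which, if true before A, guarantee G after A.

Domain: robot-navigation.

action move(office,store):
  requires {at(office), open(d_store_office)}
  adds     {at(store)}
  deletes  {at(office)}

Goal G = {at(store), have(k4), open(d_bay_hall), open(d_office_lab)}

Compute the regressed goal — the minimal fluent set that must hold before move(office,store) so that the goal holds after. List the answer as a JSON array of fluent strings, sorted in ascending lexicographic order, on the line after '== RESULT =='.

Regress:
  G ∩ del = {}  (empty — regression defined)
  G \ add = {at(store), have(k4), open(d_bay_hall), open(d_office_lab)} \ {at(store)} = {have(k4), open(d_bay_hall), open(d_office_lab)}
  ∪ pre   = {have(k4), open(d_bay_hall), open(d_office_lab)} ∪ {at(office), open(d_store_office)}
          = {at(office), have(k4), open(d_bay_hall), open(d_office_lab), open(d_store_office)}

== RESULT ==
["at(office)", "have(k4)", "open(d_bay_hall)", "open(d_office_lab)", "open(d_store_office)"]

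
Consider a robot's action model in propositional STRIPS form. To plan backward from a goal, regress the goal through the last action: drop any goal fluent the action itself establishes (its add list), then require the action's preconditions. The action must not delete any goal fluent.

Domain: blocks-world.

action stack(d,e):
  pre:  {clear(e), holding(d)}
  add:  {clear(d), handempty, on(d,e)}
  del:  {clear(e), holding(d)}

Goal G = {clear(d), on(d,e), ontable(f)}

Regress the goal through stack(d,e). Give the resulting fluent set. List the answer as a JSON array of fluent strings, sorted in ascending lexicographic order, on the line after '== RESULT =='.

Compute (G \ add) ∪ pre:
  G ∩ del = {}  (empty — regression defined)
  G \ add = {clear(d), on(d,e), ontable(f)} \ {clear(d), handempty, on(d,e)} = {ontable(f)}
  ∪ pre   = {ontable(f)} ∪ {clear(e), holding(d)}
          = {clear(e), holding(d), ontable(f)}

== RESULT ==
["clear(e)", "holding(d)", "ontable(f)"]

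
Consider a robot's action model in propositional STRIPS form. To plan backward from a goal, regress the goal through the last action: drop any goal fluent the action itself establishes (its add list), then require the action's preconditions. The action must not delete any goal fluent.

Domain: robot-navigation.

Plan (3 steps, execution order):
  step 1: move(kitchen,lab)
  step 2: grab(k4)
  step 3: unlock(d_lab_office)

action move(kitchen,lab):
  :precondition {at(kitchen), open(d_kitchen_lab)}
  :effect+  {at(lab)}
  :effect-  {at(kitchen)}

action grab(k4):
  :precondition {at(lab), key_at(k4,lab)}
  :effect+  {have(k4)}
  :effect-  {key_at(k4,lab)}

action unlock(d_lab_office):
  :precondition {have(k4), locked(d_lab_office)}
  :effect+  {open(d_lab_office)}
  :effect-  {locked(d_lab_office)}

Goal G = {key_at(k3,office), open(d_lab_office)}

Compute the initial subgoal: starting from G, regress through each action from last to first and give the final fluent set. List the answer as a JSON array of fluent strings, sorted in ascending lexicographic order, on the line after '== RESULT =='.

Regress step by step:
  through step 3 (unlock(d_lab_office)): drop {open(d_lab_office)}, keep {key_at(k3,office)}, require {have(k4), locked(d_lab_office)}
    → {have(k4), key_at(k3,office), locked(d_lab_office)}
  through step 2 (grab(k4)): drop {have(k4)}, keep {key_at(k3,office), locked(d_lab_office)}, require {at(lab), key_at(k4,lab)}
    → {at(lab), key_at(k3,office), key_at(k4,lab), locked(d_lab_office)}
  through step 1 (move(kitchen,lab)): drop {at(lab)}, keep {key_at(k3,office), key_at(k4,lab), locked(d_lab_office)}, require {at(kitchen), open(d_kitchen_lab)}
    → {at(kitchen), key_at(k3,office), key_at(k4,lab), locked(d_lab_office), open(d_kitchen_lab)}

== RESULT ==
["at(kitchen)", "key_at(k3,office)", "key_at(k4,lab)", "locked(d_lab_office)", "open(d_kitchen_lab)"]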